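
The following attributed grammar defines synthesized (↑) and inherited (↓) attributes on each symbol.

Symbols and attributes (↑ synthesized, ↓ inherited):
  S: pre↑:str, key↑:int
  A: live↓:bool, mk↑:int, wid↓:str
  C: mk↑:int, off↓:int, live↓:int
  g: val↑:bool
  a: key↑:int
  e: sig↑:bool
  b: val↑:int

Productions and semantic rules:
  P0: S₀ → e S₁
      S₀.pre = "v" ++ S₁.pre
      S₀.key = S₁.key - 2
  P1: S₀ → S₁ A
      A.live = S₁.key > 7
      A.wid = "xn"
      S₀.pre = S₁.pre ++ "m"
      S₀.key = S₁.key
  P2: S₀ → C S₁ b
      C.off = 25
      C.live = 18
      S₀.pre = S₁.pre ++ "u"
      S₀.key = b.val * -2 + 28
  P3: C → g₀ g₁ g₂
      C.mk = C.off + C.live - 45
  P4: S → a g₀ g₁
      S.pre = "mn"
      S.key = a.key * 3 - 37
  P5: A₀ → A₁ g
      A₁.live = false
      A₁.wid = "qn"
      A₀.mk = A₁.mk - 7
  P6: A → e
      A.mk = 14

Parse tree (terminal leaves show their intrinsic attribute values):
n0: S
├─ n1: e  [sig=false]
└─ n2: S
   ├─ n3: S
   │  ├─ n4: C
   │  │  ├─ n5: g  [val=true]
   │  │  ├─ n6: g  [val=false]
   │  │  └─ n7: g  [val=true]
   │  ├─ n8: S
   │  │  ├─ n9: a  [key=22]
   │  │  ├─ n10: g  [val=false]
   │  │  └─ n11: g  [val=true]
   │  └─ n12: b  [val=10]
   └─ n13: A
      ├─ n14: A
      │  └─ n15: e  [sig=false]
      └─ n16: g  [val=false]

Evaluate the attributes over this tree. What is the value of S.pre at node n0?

"vmnum"

1. n1.sig = false  [terminal]
2. n4.off = 25  [25]
3. n4.live = 18  [18]
4. n5.val = true  [terminal]
5. n6.val = false  [terminal]
6. n7.val = true  [terminal]
7. n4.mk = -2  [C.off + C.live - 45]
8. n9.key = 22  [terminal]
9. n10.val = false  [terminal]
10. n11.val = true  [terminal]
11. n8.pre = "mn"  ["mn"]
12. n8.key = 29  [a.key * 3 - 37]
13. n12.val = 10  [terminal]
14. n3.pre = "mnu"  [S₁.pre ++ "u"]
15. n3.key = 8  [b.val * -2 + 28]
16. n13.live = true  [S₁.key > 7]
17. n13.wid = "xn"  ["xn"]
18. n14.live = false  [false]
19. n14.wid = "qn"  ["qn"]
20. n15.sig = false  [terminal]
21. n14.mk = 14  [14]
22. n16.val = false  [terminal]
23. n13.mk = 7  [A₁.mk - 7]
24. n2.pre = "mnum"  [S₁.pre ++ "m"]
25. n2.key = 8  [S₁.key]
26. n0.pre = "vmnum"  ["v" ++ S₁.pre]
27. n0.key = 6  [S₁.key - 2]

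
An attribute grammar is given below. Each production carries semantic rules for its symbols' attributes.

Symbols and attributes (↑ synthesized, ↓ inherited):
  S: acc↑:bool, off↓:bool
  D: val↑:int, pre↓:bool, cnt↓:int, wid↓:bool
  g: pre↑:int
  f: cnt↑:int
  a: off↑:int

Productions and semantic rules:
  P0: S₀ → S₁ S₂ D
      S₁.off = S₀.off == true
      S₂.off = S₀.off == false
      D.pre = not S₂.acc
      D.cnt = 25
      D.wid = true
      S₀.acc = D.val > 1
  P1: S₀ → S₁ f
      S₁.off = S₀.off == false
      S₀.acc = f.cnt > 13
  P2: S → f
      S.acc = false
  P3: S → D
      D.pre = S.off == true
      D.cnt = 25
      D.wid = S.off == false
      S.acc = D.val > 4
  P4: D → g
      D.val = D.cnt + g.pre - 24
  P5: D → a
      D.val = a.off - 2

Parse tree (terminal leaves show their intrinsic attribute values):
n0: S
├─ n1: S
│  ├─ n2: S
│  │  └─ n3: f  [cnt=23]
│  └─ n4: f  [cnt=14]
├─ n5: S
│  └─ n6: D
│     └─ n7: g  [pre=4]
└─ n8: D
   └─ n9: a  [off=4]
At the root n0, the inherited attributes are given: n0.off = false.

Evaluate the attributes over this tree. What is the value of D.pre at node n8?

false

1. n0.off = false  [given at root]
2. n1.off = false  [S₀.off == true]
3. n2.off = true  [S₀.off == false]
4. n3.cnt = 23  [terminal]
5. n2.acc = false  [false]
6. n4.cnt = 14  [terminal]
7. n1.acc = true  [f.cnt > 13]
8. n5.off = true  [S₀.off == false]
9. n6.pre = true  [S.off == true]
10. n6.cnt = 25  [25]
11. n6.wid = false  [S.off == false]
12. n7.pre = 4  [terminal]
13. n6.val = 5  [D.cnt + g.pre - 24]
14. n5.acc = true  [D.val > 4]
15. n8.pre = false  [not S₂.acc]
16. n8.cnt = 25  [25]
17. n8.wid = true  [true]
18. n9.off = 4  [terminal]
19. n8.val = 2  [a.off - 2]
20. n0.acc = true  [D.val > 1]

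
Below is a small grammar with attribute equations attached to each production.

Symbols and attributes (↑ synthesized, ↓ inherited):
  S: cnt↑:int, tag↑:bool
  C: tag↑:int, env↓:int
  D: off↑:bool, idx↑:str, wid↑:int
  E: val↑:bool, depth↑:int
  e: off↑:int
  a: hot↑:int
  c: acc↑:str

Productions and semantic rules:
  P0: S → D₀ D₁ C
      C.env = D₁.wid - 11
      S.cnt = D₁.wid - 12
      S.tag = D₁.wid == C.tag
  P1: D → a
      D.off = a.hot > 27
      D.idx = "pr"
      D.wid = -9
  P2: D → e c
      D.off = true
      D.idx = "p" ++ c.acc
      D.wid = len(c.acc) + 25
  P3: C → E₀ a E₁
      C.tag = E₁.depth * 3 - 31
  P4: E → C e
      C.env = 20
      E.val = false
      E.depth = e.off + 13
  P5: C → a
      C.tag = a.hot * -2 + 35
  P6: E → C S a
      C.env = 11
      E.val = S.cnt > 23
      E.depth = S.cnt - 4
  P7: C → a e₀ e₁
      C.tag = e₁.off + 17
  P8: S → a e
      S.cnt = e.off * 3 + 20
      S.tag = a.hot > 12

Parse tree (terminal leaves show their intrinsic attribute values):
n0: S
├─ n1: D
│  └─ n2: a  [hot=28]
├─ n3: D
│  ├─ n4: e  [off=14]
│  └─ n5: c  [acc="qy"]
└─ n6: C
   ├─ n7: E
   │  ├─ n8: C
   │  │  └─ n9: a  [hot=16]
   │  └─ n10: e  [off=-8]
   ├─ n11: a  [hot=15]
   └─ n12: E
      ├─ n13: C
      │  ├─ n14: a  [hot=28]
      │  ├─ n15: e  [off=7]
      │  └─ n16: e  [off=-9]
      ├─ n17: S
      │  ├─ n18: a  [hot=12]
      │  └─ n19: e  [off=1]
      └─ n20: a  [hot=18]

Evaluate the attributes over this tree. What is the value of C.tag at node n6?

26

1. n2.hot = 28  [terminal]
2. n1.off = true  [a.hot > 27]
3. n1.idx = "pr"  ["pr"]
4. n1.wid = -9  [-9]
5. n4.off = 14  [terminal]
6. n5.acc = "qy"  [terminal]
7. n3.off = true  [true]
8. n3.idx = "pqy"  ["p" ++ c.acc]
9. n3.wid = 27  [len(c.acc) + 25]
10. n6.env = 16  [D₁.wid - 11]
11. n8.env = 20  [20]
12. n9.hot = 16  [terminal]
13. n8.tag = 3  [a.hot * -2 + 35]
14. n10.off = -8  [terminal]
15. n7.val = false  [false]
16. n7.depth = 5  [e.off + 13]
17. n11.hot = 15  [terminal]
18. n13.env = 11  [11]
19. n14.hot = 28  [terminal]
20. n15.off = 7  [terminal]
21. n16.off = -9  [terminal]
22. n13.tag = 8  [e₁.off + 17]
23. n18.hot = 12  [terminal]
24. n19.off = 1  [terminal]
25. n17.cnt = 23  [e.off * 3 + 20]
26. n17.tag = false  [a.hot > 12]
27. n20.hot = 18  [terminal]
28. n12.val = false  [S.cnt > 23]
29. n12.depth = 19  [S.cnt - 4]
30. n6.tag = 26  [E₁.depth * 3 - 31]
31. n0.cnt = 15  [D₁.wid - 12]
32. n0.tag = false  [D₁.wid == C.tag]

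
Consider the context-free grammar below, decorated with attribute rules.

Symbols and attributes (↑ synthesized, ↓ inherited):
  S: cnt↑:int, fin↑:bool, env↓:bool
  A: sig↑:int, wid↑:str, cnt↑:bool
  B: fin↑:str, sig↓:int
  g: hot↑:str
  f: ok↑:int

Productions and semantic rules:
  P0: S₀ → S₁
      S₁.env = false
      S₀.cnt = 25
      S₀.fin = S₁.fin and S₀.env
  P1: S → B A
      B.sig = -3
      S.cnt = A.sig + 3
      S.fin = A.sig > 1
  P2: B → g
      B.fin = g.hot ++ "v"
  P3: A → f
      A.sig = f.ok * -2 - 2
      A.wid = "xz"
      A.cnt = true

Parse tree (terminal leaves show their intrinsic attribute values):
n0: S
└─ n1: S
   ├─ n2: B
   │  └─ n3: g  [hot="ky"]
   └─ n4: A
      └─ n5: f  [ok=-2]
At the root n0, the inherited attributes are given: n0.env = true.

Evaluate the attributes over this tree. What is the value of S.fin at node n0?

true

1. n0.env = true  [given at root]
2. n1.env = false  [false]
3. n2.sig = -3  [-3]
4. n3.hot = "ky"  [terminal]
5. n2.fin = "kyv"  [g.hot ++ "v"]
6. n5.ok = -2  [terminal]
7. n4.sig = 2  [f.ok * -2 - 2]
8. n4.wid = "xz"  ["xz"]
9. n4.cnt = true  [true]
10. n1.cnt = 5  [A.sig + 3]
11. n1.fin = true  [A.sig > 1]
12. n0.cnt = 25  [25]
13. n0.fin = true  [S₁.fin and S₀.env]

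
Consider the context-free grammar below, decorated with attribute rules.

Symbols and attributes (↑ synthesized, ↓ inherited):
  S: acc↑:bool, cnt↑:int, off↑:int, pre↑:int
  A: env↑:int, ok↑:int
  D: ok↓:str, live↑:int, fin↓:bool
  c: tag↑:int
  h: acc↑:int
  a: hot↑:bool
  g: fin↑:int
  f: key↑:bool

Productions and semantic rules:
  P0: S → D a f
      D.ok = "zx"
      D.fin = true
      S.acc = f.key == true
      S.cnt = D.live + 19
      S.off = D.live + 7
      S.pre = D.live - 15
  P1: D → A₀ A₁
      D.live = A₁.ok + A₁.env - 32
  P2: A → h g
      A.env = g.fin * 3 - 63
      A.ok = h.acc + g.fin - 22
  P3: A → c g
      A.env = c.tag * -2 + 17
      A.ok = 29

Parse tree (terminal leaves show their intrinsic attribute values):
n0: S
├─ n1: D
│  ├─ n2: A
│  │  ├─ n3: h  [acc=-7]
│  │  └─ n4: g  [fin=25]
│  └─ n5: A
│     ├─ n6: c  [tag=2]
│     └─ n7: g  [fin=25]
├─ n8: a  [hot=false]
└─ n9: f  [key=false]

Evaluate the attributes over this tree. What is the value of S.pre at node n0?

1. n1.ok = "zx"  ["zx"]
2. n1.fin = true  [true]
3. n3.acc = -7  [terminal]
4. n4.fin = 25  [terminal]
5. n2.env = 12  [g.fin * 3 - 63]
6. n2.ok = -4  [h.acc + g.fin - 22]
7. n6.tag = 2  [terminal]
8. n7.fin = 25  [terminal]
9. n5.env = 13  [c.tag * -2 + 17]
10. n5.ok = 29  [29]
11. n1.live = 10  [A₁.ok + A₁.env - 32]
12. n8.hot = false  [terminal]
13. n9.key = false  [terminal]
14. n0.acc = false  [f.key == true]
15. n0.cnt = 29  [D.live + 19]
16. n0.off = 17  [D.live + 7]
17. n0.pre = -5  [D.live - 15]

-5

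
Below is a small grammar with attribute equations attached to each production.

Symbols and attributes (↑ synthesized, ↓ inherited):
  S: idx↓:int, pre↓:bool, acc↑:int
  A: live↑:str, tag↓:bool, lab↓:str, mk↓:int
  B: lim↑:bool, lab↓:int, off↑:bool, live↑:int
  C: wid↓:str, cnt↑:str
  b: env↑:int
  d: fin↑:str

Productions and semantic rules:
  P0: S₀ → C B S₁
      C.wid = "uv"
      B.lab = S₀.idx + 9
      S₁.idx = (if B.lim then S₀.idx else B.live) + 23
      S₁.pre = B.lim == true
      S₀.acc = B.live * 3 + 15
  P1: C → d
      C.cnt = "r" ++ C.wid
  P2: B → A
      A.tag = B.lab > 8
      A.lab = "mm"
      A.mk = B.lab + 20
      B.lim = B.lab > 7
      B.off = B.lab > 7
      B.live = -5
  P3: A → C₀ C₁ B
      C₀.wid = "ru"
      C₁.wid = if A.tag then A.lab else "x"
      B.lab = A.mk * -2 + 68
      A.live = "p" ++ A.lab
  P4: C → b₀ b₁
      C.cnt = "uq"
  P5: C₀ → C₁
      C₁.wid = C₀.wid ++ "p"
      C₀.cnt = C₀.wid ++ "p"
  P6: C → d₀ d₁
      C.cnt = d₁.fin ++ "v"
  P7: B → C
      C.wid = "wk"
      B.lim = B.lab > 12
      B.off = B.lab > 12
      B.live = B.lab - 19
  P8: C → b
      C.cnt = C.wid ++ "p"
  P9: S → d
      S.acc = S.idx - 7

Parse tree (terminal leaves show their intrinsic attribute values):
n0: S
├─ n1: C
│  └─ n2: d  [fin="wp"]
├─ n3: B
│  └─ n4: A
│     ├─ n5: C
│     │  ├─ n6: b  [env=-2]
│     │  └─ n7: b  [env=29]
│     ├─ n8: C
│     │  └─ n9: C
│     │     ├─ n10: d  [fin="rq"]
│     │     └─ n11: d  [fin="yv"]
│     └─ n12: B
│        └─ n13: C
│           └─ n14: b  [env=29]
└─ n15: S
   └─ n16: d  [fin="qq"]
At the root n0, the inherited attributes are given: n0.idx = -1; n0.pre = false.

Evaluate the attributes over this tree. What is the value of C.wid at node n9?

1. n0.idx = -1  [given at root]
2. n0.pre = false  [given at root]
3. n1.wid = "uv"  ["uv"]
4. n2.fin = "wp"  [terminal]
5. n1.cnt = "ruv"  ["r" ++ C.wid]
6. n3.lab = 8  [S₀.idx + 9]
7. n4.tag = false  [B.lab > 8]
8. n4.lab = "mm"  ["mm"]
9. n4.mk = 28  [B.lab + 20]
10. n5.wid = "ru"  ["ru"]
11. n6.env = -2  [terminal]
12. n7.env = 29  [terminal]
13. n5.cnt = "uq"  ["uq"]
14. n8.wid = "x"  [if A.tag then A.lab else "x"]
15. n9.wid = "xp"  [C₀.wid ++ "p"]
16. n10.fin = "rq"  [terminal]
17. n11.fin = "yv"  [terminal]
18. n9.cnt = "yvv"  [d₁.fin ++ "v"]
19. n8.cnt = "xp"  [C₀.wid ++ "p"]
20. n12.lab = 12  [A.mk * -2 + 68]
21. n13.wid = "wk"  ["wk"]
22. n14.env = 29  [terminal]
23. n13.cnt = "wkp"  [C.wid ++ "p"]
24. n12.lim = false  [B.lab > 12]
25. n12.off = false  [B.lab > 12]
26. n12.live = -7  [B.lab - 19]
27. n4.live = "pmm"  ["p" ++ A.lab]
28. n3.lim = true  [B.lab > 7]
29. n3.off = true  [B.lab > 7]
30. n3.live = -5  [-5]
31. n15.idx = 22  [(if B.lim then S₀.idx else B.live) + 23]
32. n15.pre = true  [B.lim == true]
33. n16.fin = "qq"  [terminal]
34. n15.acc = 15  [S.idx - 7]
35. n0.acc = 0  [B.live * 3 + 15]

"xp"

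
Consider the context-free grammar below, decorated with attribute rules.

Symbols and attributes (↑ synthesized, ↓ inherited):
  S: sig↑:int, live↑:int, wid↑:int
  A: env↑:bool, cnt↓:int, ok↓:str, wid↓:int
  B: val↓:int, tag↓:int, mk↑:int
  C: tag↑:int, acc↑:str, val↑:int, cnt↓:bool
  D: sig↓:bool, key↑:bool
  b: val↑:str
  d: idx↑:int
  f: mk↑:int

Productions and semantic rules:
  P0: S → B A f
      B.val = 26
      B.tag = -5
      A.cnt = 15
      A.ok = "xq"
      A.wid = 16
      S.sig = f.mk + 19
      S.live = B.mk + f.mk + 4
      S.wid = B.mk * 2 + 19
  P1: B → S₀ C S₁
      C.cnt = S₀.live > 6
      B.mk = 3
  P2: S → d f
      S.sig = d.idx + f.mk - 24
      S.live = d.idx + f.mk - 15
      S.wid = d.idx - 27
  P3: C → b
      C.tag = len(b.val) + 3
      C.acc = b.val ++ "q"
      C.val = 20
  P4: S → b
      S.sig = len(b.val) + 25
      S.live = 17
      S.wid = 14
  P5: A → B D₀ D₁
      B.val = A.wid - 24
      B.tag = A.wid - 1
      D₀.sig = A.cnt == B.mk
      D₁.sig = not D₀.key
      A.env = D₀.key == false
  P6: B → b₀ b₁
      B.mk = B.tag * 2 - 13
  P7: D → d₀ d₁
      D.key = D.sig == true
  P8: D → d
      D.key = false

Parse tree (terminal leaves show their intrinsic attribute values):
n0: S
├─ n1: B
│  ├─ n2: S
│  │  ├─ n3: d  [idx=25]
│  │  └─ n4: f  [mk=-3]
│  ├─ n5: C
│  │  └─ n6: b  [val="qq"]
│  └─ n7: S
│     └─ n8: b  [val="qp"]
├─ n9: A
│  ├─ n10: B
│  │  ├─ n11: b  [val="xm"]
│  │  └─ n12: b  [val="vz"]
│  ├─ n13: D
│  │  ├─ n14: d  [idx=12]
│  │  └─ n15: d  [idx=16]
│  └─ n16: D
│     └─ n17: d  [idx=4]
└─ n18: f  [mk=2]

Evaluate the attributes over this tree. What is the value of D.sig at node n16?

1. n1.val = 26  [26]
2. n1.tag = -5  [-5]
3. n3.idx = 25  [terminal]
4. n4.mk = -3  [terminal]
5. n2.sig = -2  [d.idx + f.mk - 24]
6. n2.live = 7  [d.idx + f.mk - 15]
7. n2.wid = -2  [d.idx - 27]
8. n5.cnt = true  [S₀.live > 6]
9. n6.val = "qq"  [terminal]
10. n5.tag = 5  [len(b.val) + 3]
11. n5.acc = "qqq"  [b.val ++ "q"]
12. n5.val = 20  [20]
13. n8.val = "qp"  [terminal]
14. n7.sig = 27  [len(b.val) + 25]
15. n7.live = 17  [17]
16. n7.wid = 14  [14]
17. n1.mk = 3  [3]
18. n9.cnt = 15  [15]
19. n9.ok = "xq"  ["xq"]
20. n9.wid = 16  [16]
21. n10.val = -8  [A.wid - 24]
22. n10.tag = 15  [A.wid - 1]
23. n11.val = "xm"  [terminal]
24. n12.val = "vz"  [terminal]
25. n10.mk = 17  [B.tag * 2 - 13]
26. n13.sig = false  [A.cnt == B.mk]
27. n14.idx = 12  [terminal]
28. n15.idx = 16  [terminal]
29. n13.key = false  [D.sig == true]
30. n16.sig = true  [not D₀.key]
31. n17.idx = 4  [terminal]
32. n16.key = false  [false]
33. n9.env = true  [D₀.key == false]
34. n18.mk = 2  [terminal]
35. n0.sig = 21  [f.mk + 19]
36. n0.live = 9  [B.mk + f.mk + 4]
37. n0.wid = 25  [B.mk * 2 + 19]

true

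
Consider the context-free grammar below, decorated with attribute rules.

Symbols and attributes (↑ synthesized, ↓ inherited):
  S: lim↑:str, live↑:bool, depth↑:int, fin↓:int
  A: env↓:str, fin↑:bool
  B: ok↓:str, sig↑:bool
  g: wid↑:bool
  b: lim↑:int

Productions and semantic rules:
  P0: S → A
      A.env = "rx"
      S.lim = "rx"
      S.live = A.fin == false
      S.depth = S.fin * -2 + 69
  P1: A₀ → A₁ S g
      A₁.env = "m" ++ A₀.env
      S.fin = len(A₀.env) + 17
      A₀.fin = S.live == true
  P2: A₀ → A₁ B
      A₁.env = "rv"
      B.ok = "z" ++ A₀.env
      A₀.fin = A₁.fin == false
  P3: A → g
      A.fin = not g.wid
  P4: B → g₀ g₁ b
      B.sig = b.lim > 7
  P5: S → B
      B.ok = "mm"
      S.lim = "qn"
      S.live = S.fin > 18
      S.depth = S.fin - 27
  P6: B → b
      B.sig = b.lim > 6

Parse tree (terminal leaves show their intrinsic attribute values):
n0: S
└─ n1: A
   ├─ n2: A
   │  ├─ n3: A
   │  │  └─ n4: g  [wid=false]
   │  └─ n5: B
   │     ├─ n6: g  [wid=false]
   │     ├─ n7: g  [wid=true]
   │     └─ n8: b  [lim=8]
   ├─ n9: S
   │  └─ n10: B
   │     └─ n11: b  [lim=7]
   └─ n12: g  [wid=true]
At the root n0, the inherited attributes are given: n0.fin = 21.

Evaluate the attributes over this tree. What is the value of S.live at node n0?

false

1. n0.fin = 21  [given at root]
2. n1.env = "rx"  ["rx"]
3. n2.env = "mrx"  ["m" ++ A₀.env]
4. n3.env = "rv"  ["rv"]
5. n4.wid = false  [terminal]
6. n3.fin = true  [not g.wid]
7. n5.ok = "zmrx"  ["z" ++ A₀.env]
8. n6.wid = false  [terminal]
9. n7.wid = true  [terminal]
10. n8.lim = 8  [terminal]
11. n5.sig = true  [b.lim > 7]
12. n2.fin = false  [A₁.fin == false]
13. n9.fin = 19  [len(A₀.env) + 17]
14. n10.ok = "mm"  ["mm"]
15. n11.lim = 7  [terminal]
16. n10.sig = true  [b.lim > 6]
17. n9.lim = "qn"  ["qn"]
18. n9.live = true  [S.fin > 18]
19. n9.depth = -8  [S.fin - 27]
20. n12.wid = true  [terminal]
21. n1.fin = true  [S.live == true]
22. n0.lim = "rx"  ["rx"]
23. n0.live = false  [A.fin == false]
24. n0.depth = 27  [S.fin * -2 + 69]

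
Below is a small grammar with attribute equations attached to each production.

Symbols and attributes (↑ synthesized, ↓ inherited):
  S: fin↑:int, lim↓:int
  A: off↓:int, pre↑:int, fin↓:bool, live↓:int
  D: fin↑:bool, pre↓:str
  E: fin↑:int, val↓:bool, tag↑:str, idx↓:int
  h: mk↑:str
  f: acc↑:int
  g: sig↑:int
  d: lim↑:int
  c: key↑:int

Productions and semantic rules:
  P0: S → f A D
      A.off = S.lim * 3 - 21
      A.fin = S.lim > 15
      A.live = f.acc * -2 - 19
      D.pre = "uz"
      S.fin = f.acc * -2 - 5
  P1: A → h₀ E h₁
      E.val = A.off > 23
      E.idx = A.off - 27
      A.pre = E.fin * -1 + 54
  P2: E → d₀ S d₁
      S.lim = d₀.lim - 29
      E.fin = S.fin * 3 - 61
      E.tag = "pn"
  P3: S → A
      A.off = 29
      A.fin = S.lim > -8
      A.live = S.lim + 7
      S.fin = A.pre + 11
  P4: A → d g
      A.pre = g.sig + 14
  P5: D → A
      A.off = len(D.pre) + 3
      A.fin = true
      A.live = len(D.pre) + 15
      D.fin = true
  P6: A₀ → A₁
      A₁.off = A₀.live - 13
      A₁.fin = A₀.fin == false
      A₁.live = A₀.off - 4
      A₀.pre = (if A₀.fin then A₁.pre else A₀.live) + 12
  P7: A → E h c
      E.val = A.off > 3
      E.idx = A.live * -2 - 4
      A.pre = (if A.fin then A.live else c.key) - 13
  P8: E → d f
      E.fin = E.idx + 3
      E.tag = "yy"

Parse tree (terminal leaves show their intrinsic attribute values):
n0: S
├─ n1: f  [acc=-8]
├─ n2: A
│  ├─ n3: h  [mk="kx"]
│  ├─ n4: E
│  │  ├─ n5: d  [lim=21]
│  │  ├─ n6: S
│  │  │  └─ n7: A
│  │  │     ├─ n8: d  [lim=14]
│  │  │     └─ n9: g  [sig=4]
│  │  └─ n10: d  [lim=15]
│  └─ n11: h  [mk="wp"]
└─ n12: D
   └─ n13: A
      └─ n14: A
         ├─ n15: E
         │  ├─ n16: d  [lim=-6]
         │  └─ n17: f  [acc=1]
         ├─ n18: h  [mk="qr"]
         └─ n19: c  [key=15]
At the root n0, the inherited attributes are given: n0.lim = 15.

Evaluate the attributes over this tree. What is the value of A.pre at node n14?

1. n0.lim = 15  [given at root]
2. n1.acc = -8  [terminal]
3. n2.off = 24  [S.lim * 3 - 21]
4. n2.fin = false  [S.lim > 15]
5. n2.live = -3  [f.acc * -2 - 19]
6. n3.mk = "kx"  [terminal]
7. n4.val = true  [A.off > 23]
8. n4.idx = -3  [A.off - 27]
9. n5.lim = 21  [terminal]
10. n6.lim = -8  [d₀.lim - 29]
11. n7.off = 29  [29]
12. n7.fin = false  [S.lim > -8]
13. n7.live = -1  [S.lim + 7]
14. n8.lim = 14  [terminal]
15. n9.sig = 4  [terminal]
16. n7.pre = 18  [g.sig + 14]
17. n6.fin = 29  [A.pre + 11]
18. n10.lim = 15  [terminal]
19. n4.fin = 26  [S.fin * 3 - 61]
20. n4.tag = "pn"  ["pn"]
21. n11.mk = "wp"  [terminal]
22. n2.pre = 28  [E.fin * -1 + 54]
23. n12.pre = "uz"  ["uz"]
24. n13.off = 5  [len(D.pre) + 3]
25. n13.fin = true  [true]
26. n13.live = 17  [len(D.pre) + 15]
27. n14.off = 4  [A₀.live - 13]
28. n14.fin = false  [A₀.fin == false]
29. n14.live = 1  [A₀.off - 4]
30. n15.val = true  [A.off > 3]
31. n15.idx = -6  [A.live * -2 - 4]
32. n16.lim = -6  [terminal]
33. n17.acc = 1  [terminal]
34. n15.fin = -3  [E.idx + 3]
35. n15.tag = "yy"  ["yy"]
36. n18.mk = "qr"  [terminal]
37. n19.key = 15  [terminal]
38. n14.pre = 2  [(if A.fin then A.live else c.key) - 13]
39. n13.pre = 14  [(if A₀.fin then A₁.pre else A₀.live) + 12]
40. n12.fin = true  [true]
41. n0.fin = 11  [f.acc * -2 - 5]

2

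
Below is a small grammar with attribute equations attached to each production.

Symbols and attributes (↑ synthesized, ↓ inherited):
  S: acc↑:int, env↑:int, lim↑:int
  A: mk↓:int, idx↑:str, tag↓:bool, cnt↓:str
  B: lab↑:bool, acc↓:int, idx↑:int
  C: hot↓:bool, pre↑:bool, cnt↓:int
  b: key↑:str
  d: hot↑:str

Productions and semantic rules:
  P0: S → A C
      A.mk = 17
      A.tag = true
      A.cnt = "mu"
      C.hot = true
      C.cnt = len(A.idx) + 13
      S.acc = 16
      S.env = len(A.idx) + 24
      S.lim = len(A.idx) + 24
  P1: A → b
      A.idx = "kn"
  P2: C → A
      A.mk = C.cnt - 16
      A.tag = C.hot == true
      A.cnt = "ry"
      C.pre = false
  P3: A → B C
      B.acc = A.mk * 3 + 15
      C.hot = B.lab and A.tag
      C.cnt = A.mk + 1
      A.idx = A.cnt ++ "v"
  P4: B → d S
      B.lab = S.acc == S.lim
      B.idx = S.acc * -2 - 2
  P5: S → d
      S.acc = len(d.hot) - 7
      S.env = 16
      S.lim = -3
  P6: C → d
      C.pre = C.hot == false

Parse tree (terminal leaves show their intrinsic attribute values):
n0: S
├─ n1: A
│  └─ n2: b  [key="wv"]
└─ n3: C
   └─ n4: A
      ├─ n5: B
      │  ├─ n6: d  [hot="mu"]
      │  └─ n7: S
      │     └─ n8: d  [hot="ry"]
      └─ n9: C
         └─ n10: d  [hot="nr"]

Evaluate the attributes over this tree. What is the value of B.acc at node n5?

1. n1.mk = 17  [17]
2. n1.tag = true  [true]
3. n1.cnt = "mu"  ["mu"]
4. n2.key = "wv"  [terminal]
5. n1.idx = "kn"  ["kn"]
6. n3.hot = true  [true]
7. n3.cnt = 15  [len(A.idx) + 13]
8. n4.mk = -1  [C.cnt - 16]
9. n4.tag = true  [C.hot == true]
10. n4.cnt = "ry"  ["ry"]
11. n5.acc = 12  [A.mk * 3 + 15]
12. n6.hot = "mu"  [terminal]
13. n8.hot = "ry"  [terminal]
14. n7.acc = -5  [len(d.hot) - 7]
15. n7.env = 16  [16]
16. n7.lim = -3  [-3]
17. n5.lab = false  [S.acc == S.lim]
18. n5.idx = 8  [S.acc * -2 - 2]
19. n9.hot = false  [B.lab and A.tag]
20. n9.cnt = 0  [A.mk + 1]
21. n10.hot = "nr"  [terminal]
22. n9.pre = true  [C.hot == false]
23. n4.idx = "ryv"  [A.cnt ++ "v"]
24. n3.pre = false  [false]
25. n0.acc = 16  [16]
26. n0.env = 26  [len(A.idx) + 24]
27. n0.lim = 26  [len(A.idx) + 24]

12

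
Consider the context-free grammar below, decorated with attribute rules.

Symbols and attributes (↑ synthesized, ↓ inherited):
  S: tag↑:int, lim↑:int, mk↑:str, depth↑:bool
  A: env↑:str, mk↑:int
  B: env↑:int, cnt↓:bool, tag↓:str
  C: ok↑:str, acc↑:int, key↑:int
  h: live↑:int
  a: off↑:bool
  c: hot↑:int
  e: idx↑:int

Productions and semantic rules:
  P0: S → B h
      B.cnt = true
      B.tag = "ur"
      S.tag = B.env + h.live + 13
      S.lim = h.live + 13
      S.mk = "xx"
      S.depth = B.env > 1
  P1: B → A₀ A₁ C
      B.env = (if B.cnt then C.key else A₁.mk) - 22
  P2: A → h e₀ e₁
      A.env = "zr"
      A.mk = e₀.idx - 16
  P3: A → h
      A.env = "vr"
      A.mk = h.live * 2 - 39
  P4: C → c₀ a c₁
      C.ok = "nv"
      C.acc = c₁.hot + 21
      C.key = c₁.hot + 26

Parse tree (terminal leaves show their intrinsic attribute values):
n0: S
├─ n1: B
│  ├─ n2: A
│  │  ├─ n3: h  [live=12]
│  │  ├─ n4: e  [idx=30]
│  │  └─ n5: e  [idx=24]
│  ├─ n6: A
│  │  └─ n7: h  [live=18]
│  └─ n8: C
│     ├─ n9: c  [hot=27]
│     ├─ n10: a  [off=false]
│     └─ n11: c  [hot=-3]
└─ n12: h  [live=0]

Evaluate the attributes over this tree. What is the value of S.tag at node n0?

1. n1.cnt = true  [true]
2. n1.tag = "ur"  ["ur"]
3. n3.live = 12  [terminal]
4. n4.idx = 30  [terminal]
5. n5.idx = 24  [terminal]
6. n2.env = "zr"  ["zr"]
7. n2.mk = 14  [e₀.idx - 16]
8. n7.live = 18  [terminal]
9. n6.env = "vr"  ["vr"]
10. n6.mk = -3  [h.live * 2 - 39]
11. n9.hot = 27  [terminal]
12. n10.off = false  [terminal]
13. n11.hot = -3  [terminal]
14. n8.ok = "nv"  ["nv"]
15. n8.acc = 18  [c₁.hot + 21]
16. n8.key = 23  [c₁.hot + 26]
17. n1.env = 1  [(if B.cnt then C.key else A₁.mk) - 22]
18. n12.live = 0  [terminal]
19. n0.tag = 14  [B.env + h.live + 13]
20. n0.lim = 13  [h.live + 13]
21. n0.mk = "xx"  ["xx"]
22. n0.depth = false  [B.env > 1]

14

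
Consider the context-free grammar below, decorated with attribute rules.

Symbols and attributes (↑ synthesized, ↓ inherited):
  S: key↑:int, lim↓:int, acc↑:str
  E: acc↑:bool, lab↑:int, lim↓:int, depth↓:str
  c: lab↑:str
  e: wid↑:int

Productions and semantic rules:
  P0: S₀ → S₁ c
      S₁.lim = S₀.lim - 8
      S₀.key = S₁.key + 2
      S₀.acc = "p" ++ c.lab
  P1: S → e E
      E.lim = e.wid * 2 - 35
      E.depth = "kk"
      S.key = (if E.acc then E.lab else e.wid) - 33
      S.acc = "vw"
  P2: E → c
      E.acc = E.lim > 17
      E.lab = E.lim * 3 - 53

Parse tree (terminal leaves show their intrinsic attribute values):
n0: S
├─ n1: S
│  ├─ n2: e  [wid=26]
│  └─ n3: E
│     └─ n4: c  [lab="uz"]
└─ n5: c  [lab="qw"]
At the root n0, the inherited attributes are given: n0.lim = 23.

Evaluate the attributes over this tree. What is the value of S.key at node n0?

-5

1. n0.lim = 23  [given at root]
2. n1.lim = 15  [S₀.lim - 8]
3. n2.wid = 26  [terminal]
4. n3.lim = 17  [e.wid * 2 - 35]
5. n3.depth = "kk"  ["kk"]
6. n4.lab = "uz"  [terminal]
7. n3.acc = false  [E.lim > 17]
8. n3.lab = -2  [E.lim * 3 - 53]
9. n1.key = -7  [(if E.acc then E.lab else e.wid) - 33]
10. n1.acc = "vw"  ["vw"]
11. n5.lab = "qw"  [terminal]
12. n0.key = -5  [S₁.key + 2]
13. n0.acc = "pqw"  ["p" ++ c.lab]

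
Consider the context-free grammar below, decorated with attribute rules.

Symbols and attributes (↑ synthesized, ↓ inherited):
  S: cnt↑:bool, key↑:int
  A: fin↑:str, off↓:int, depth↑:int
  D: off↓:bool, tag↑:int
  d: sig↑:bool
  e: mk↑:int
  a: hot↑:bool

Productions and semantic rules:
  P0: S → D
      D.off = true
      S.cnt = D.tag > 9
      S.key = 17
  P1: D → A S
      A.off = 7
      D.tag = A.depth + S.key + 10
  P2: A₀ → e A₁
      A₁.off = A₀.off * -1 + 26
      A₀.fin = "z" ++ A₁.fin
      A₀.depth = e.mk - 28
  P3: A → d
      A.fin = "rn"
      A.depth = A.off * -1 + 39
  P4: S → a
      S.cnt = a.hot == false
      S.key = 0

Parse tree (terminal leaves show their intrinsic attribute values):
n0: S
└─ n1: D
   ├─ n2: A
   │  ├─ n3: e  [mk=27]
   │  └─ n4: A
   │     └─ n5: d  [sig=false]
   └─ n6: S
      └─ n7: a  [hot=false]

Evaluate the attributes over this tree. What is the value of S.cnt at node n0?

1. n1.off = true  [true]
2. n2.off = 7  [7]
3. n3.mk = 27  [terminal]
4. n4.off = 19  [A₀.off * -1 + 26]
5. n5.sig = false  [terminal]
6. n4.fin = "rn"  ["rn"]
7. n4.depth = 20  [A.off * -1 + 39]
8. n2.fin = "zrn"  ["z" ++ A₁.fin]
9. n2.depth = -1  [e.mk - 28]
10. n7.hot = false  [terminal]
11. n6.cnt = true  [a.hot == false]
12. n6.key = 0  [0]
13. n1.tag = 9  [A.depth + S.key + 10]
14. n0.cnt = false  [D.tag > 9]
15. n0.key = 17  [17]

false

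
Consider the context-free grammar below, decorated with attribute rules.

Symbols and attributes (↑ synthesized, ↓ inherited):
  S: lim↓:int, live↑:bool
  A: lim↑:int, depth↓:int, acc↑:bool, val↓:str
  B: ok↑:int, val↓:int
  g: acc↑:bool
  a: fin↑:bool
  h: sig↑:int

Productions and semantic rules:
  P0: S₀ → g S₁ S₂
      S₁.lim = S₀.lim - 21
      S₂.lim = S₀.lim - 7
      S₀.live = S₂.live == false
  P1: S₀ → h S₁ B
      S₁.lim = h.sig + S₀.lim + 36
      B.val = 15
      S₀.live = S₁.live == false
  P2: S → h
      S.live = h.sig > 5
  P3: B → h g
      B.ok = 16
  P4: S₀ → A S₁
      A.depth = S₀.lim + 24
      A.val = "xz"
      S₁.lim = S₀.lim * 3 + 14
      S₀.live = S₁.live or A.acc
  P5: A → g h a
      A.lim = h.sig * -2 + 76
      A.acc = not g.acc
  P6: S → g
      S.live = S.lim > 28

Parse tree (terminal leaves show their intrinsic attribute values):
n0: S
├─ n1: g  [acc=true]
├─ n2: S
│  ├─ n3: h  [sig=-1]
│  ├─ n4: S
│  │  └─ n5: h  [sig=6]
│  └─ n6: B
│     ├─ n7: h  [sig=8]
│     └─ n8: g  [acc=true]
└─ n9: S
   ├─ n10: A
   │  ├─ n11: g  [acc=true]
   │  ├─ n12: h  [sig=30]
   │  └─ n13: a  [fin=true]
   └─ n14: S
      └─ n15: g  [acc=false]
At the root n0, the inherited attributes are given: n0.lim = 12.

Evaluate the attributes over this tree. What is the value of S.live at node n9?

true

1. n0.lim = 12  [given at root]
2. n1.acc = true  [terminal]
3. n2.lim = -9  [S₀.lim - 21]
4. n3.sig = -1  [terminal]
5. n4.lim = 26  [h.sig + S₀.lim + 36]
6. n5.sig = 6  [terminal]
7. n4.live = true  [h.sig > 5]
8. n6.val = 15  [15]
9. n7.sig = 8  [terminal]
10. n8.acc = true  [terminal]
11. n6.ok = 16  [16]
12. n2.live = false  [S₁.live == false]
13. n9.lim = 5  [S₀.lim - 7]
14. n10.depth = 29  [S₀.lim + 24]
15. n10.val = "xz"  ["xz"]
16. n11.acc = true  [terminal]
17. n12.sig = 30  [terminal]
18. n13.fin = true  [terminal]
19. n10.lim = 16  [h.sig * -2 + 76]
20. n10.acc = false  [not g.acc]
21. n14.lim = 29  [S₀.lim * 3 + 14]
22. n15.acc = false  [terminal]
23. n14.live = true  [S.lim > 28]
24. n9.live = true  [S₁.live or A.acc]
25. n0.live = false  [S₂.live == false]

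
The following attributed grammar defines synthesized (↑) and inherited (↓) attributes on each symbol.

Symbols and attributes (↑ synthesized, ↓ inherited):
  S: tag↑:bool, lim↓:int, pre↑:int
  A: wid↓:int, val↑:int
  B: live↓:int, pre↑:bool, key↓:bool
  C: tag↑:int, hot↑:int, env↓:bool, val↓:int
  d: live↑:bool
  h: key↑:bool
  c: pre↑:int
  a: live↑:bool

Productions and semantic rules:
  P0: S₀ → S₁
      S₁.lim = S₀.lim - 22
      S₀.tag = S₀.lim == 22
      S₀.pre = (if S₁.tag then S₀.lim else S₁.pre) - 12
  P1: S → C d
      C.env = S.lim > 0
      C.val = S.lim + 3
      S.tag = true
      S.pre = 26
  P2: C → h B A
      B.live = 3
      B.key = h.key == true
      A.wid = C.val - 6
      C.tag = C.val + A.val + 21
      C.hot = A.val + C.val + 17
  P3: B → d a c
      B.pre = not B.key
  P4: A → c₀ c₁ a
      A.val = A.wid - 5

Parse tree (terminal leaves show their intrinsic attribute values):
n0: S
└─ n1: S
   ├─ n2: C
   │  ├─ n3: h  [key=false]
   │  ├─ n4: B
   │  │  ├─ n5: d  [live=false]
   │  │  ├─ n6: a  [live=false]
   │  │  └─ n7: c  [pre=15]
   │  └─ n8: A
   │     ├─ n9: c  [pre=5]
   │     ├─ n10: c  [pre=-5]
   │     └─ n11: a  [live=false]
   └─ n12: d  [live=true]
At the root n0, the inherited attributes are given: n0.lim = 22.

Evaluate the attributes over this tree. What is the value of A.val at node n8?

-8

1. n0.lim = 22  [given at root]
2. n1.lim = 0  [S₀.lim - 22]
3. n2.env = false  [S.lim > 0]
4. n2.val = 3  [S.lim + 3]
5. n3.key = false  [terminal]
6. n4.live = 3  [3]
7. n4.key = false  [h.key == true]
8. n5.live = false  [terminal]
9. n6.live = false  [terminal]
10. n7.pre = 15  [terminal]
11. n4.pre = true  [not B.key]
12. n8.wid = -3  [C.val - 6]
13. n9.pre = 5  [terminal]
14. n10.pre = -5  [terminal]
15. n11.live = false  [terminal]
16. n8.val = -8  [A.wid - 5]
17. n2.tag = 16  [C.val + A.val + 21]
18. n2.hot = 12  [A.val + C.val + 17]
19. n12.live = true  [terminal]
20. n1.tag = true  [true]
21. n1.pre = 26  [26]
22. n0.tag = true  [S₀.lim == 22]
23. n0.pre = 10  [(if S₁.tag then S₀.lim else S₁.pre) - 12]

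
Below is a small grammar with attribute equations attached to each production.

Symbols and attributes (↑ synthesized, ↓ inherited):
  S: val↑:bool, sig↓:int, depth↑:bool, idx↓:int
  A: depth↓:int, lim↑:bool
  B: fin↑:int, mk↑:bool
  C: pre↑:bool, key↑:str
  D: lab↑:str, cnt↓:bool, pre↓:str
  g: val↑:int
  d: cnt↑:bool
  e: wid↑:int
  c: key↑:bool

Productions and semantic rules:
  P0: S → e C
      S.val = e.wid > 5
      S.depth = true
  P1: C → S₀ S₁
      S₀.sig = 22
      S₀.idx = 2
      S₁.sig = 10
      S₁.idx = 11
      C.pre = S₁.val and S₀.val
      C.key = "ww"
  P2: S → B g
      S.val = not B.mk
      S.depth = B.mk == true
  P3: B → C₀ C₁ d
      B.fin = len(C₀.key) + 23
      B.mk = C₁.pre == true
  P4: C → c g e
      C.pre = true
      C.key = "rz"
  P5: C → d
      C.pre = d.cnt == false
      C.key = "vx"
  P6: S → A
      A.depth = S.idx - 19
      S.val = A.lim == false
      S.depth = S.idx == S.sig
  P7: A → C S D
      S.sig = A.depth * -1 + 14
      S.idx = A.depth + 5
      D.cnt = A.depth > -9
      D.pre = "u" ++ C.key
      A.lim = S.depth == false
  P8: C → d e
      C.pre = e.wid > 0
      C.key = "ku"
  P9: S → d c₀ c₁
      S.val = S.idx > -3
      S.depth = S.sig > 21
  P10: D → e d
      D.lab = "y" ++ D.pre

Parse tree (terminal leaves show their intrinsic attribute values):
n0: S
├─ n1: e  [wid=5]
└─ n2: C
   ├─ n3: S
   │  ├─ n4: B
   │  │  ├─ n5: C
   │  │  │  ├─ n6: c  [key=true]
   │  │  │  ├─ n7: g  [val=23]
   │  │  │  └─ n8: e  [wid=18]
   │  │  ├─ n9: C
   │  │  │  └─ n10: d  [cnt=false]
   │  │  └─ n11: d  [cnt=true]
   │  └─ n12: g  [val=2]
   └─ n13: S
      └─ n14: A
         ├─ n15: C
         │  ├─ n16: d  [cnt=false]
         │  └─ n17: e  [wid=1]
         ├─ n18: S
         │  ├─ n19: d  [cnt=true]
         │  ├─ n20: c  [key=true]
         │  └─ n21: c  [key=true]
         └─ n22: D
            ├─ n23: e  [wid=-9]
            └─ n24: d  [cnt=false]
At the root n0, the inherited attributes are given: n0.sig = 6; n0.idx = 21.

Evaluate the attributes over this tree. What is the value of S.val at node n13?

1. n0.sig = 6  [given at root]
2. n0.idx = 21  [given at root]
3. n1.wid = 5  [terminal]
4. n3.sig = 22  [22]
5. n3.idx = 2  [2]
6. n6.key = true  [terminal]
7. n7.val = 23  [terminal]
8. n8.wid = 18  [terminal]
9. n5.pre = true  [true]
10. n5.key = "rz"  ["rz"]
11. n10.cnt = false  [terminal]
12. n9.pre = true  [d.cnt == false]
13. n9.key = "vx"  ["vx"]
14. n11.cnt = true  [terminal]
15. n4.fin = 25  [len(C₀.key) + 23]
16. n4.mk = true  [C₁.pre == true]
17. n12.val = 2  [terminal]
18. n3.val = false  [not B.mk]
19. n3.depth = true  [B.mk == true]
20. n13.sig = 10  [10]
21. n13.idx = 11  [11]
22. n14.depth = -8  [S.idx - 19]
23. n16.cnt = false  [terminal]
24. n17.wid = 1  [terminal]
25. n15.pre = true  [e.wid > 0]
26. n15.key = "ku"  ["ku"]
27. n18.sig = 22  [A.depth * -1 + 14]
28. n18.idx = -3  [A.depth + 5]
29. n19.cnt = true  [terminal]
30. n20.key = true  [terminal]
31. n21.key = true  [terminal]
32. n18.val = false  [S.idx > -3]
33. n18.depth = true  [S.sig > 21]
34. n22.cnt = true  [A.depth > -9]
35. n22.pre = "uku"  ["u" ++ C.key]
36. n23.wid = -9  [terminal]
37. n24.cnt = false  [terminal]
38. n22.lab = "yuku"  ["y" ++ D.pre]
39. n14.lim = false  [S.depth == false]
40. n13.val = true  [A.lim == false]
41. n13.depth = false  [S.idx == S.sig]
42. n2.pre = false  [S₁.val and S₀.val]
43. n2.key = "ww"  ["ww"]
44. n0.val = false  [e.wid > 5]
45. n0.depth = true  [true]

true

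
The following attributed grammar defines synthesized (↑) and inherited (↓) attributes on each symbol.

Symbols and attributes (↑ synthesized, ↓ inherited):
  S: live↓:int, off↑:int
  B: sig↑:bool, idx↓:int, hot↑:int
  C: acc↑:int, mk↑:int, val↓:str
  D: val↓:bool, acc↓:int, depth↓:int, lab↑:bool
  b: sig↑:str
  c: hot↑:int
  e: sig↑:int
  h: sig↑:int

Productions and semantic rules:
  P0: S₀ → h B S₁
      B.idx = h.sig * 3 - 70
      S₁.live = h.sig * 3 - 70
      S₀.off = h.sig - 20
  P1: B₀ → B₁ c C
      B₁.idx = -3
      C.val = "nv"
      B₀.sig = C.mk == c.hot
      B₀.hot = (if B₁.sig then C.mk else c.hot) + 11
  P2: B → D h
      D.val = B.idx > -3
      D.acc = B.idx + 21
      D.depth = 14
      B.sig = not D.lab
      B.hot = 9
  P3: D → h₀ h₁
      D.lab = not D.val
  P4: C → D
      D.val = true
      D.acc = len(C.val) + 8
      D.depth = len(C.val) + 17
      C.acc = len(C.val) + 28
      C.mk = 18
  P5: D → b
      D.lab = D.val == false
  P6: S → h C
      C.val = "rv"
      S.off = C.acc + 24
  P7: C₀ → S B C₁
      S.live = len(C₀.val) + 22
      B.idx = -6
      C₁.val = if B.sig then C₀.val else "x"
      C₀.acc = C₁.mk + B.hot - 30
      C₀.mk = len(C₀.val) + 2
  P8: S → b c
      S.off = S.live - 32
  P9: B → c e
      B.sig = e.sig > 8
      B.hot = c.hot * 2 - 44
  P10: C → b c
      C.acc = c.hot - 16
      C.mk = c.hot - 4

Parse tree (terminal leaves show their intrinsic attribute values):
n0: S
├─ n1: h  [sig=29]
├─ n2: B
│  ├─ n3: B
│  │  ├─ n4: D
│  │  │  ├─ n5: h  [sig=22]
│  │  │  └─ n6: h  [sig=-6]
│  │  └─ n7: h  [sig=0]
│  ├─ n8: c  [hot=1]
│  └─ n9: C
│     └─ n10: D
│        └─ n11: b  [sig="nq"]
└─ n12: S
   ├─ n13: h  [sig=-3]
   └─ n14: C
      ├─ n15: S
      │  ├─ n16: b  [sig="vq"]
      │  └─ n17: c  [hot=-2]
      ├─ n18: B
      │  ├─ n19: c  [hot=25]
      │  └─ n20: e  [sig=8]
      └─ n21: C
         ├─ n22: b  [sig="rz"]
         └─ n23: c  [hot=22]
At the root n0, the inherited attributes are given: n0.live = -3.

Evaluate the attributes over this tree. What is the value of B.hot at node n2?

1. n0.live = -3  [given at root]
2. n1.sig = 29  [terminal]
3. n2.idx = 17  [h.sig * 3 - 70]
4. n3.idx = -3  [-3]
5. n4.val = false  [B.idx > -3]
6. n4.acc = 18  [B.idx + 21]
7. n4.depth = 14  [14]
8. n5.sig = 22  [terminal]
9. n6.sig = -6  [terminal]
10. n4.lab = true  [not D.val]
11. n7.sig = 0  [terminal]
12. n3.sig = false  [not D.lab]
13. n3.hot = 9  [9]
14. n8.hot = 1  [terminal]
15. n9.val = "nv"  ["nv"]
16. n10.val = true  [true]
17. n10.acc = 10  [len(C.val) + 8]
18. n10.depth = 19  [len(C.val) + 17]
19. n11.sig = "nq"  [terminal]
20. n10.lab = false  [D.val == false]
21. n9.acc = 30  [len(C.val) + 28]
22. n9.mk = 18  [18]
23. n2.sig = false  [C.mk == c.hot]
24. n2.hot = 12  [(if B₁.sig then C.mk else c.hot) + 11]
25. n12.live = 17  [h.sig * 3 - 70]
26. n13.sig = -3  [terminal]
27. n14.val = "rv"  ["rv"]
28. n15.live = 24  [len(C₀.val) + 22]
29. n16.sig = "vq"  [terminal]
30. n17.hot = -2  [terminal]
31. n15.off = -8  [S.live - 32]
32. n18.idx = -6  [-6]
33. n19.hot = 25  [terminal]
34. n20.sig = 8  [terminal]
35. n18.sig = false  [e.sig > 8]
36. n18.hot = 6  [c.hot * 2 - 44]
37. n21.val = "x"  [if B.sig then C₀.val else "x"]
38. n22.sig = "rz"  [terminal]
39. n23.hot = 22  [terminal]
40. n21.acc = 6  [c.hot - 16]
41. n21.mk = 18  [c.hot - 4]
42. n14.acc = -6  [C₁.mk + B.hot - 30]
43. n14.mk = 4  [len(C₀.val) + 2]
44. n12.off = 18  [C.acc + 24]
45. n0.off = 9  [h.sig - 20]

12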